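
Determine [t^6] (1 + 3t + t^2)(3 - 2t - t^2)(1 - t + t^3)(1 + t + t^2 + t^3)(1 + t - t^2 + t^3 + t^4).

-8

(1 + 3t + t^2) has coefficients 1,3,1 for degrees 0…2.
(3 - 2t - t^2) has coefficients 3,-2,-1,0,0,0,0 for degrees 0…6.
Multiplying by (1 - t + t^3) gives running coefficients 3,-5,1,4,-2,-1,0 for degrees 0…6.
Multiplying by (1 + t + t^2 + t^3) gives running coefficients 3,-2,-1,3,-2,2,1 for degrees 0…6.
Finally multiplying by (1 + t - t^2 + t^3 + t^4), the product of all factors after the first has coefficients 3,1,-6,7,3,-6,7 for degrees 0…6.
[t^6] = 1·7 + 3·(-6) + 1·3 = -8.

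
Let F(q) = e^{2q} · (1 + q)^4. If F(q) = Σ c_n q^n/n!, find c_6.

The EGF product rule gives c_6 = Σ_{k_1+k_2=6} C(6; k_1,k_2) · ∏ g_i(k_i), where e^{2q} gives (2)^k; (1+q)^4 gives the falling factorial (4)_k.
g_1(k) for k = 0…6: 1, 2, 4, 8, 16, 32, 64.
g_2(k) for k = 0…6: 1, 4, 12, 24, 24, 0, 0.
c_6 = Σ_k C(6,k)·g_1(k)·g_2(6−k) = 15·4·24 + 20·8·24 + 15·16·12 + 6·32·4 + 1·64·1 = 1440 + 3840 + 2880 + 768 + 64 = 8992.

8992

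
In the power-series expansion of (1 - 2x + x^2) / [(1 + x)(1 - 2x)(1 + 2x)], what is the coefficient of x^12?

9556

Partial fractions give a closed form: a_n = (-4/3)·(-1)^n + (1/12)·2^n + (9/4)·(-2)^n.
At n = 12: a_12 = 9556.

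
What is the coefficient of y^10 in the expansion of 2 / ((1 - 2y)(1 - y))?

4094

Partial fractions give a closed form: a_n = (4)·2^n + (-2)·1^n.
At n = 10: a_10 = 4094.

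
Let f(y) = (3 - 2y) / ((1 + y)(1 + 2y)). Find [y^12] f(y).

32763

Partial fractions give a closed form: a_n = (-5)·(-1)^n + (8)·(-2)^n.
At n = 12: a_12 = 32763.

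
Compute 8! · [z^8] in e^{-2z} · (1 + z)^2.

1792

The EGF product rule gives c_8 = Σ_{k_1+k_2=8} C(8; k_1,k_2) · ∏ g_i(k_i), where e^{-2z} gives (-2)^k; (1+z)^2 gives the falling factorial (2)_k.
g_1(k) for k = 0…8: 1, -2, 4, -8, 16, -32, 64, -128, 256.
g_2(k) for k = 0…8: 1, 2, 2, 0, 0, 0, 0, 0, 0.
c_8 = Σ_k C(8,k)·g_1(k)·g_2(8−k) = 28·64·2 + 8·(-128)·2 + 1·256·1 = 3584 − 2048 + 256 = 1792.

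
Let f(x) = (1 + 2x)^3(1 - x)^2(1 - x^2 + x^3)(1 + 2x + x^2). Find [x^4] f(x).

(1 + 2x)^3 has coefficients 1,6,12,8 for degrees 0…3.
(1 - x)^2 has coefficients 1,-2,1,0,0 for degrees 0…4.
Multiplying by (1 - x^2 + x^3) gives running coefficients 1,-2,0,3,-3 for degrees 0…4.
Finally multiplying by (1 + 2x + x^2), the product of all factors after the first has coefficients 1,0,-3,1,3 for degrees 0…4.
[x^4] = 1·3 + 6·1 + 12·(-3) + 8·0 = -27.

-27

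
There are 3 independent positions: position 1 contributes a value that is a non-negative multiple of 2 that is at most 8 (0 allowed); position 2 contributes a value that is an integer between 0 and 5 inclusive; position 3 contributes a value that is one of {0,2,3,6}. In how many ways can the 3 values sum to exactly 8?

The generating function for the choices is (1 + x² + x⁴ + x⁶ + x⁸)·(1 + x + x² + x³ + x⁴ + x⁵)·(1 + x² + x³ + x⁶); the count is [x⁸].
(1 + x² + x⁴ + x⁶ + x⁸) has coefficients 1,0,1,0,1,0,1,0,1 for degrees 0…8.
(1 + x + x² + x³ + x⁴ + x⁵) has coefficients 1,1,1,1,1,1,0,0,0 for degrees 0…8.
Finally multiplying by (1 + x² + x³ + x⁶), the product of all factors after the first has coefficients 1,1,2,3,3,3,3,3,2 for degrees 0…8.
[x⁸] = 1·2 + 1·3 + 1·3 + 1·2 + 1·1 = 11.

11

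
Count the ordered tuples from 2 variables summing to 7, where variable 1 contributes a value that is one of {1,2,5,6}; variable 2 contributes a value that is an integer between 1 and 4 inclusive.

2

The generating function for the choices is (t + t² + t⁵ + t⁶)·(t + t² + t³ + t⁴); the count is [t⁷].
(t + t² + t⁵ + t⁶) has coefficients 0,1,1,0,0,1,1 for degrees 0…6.
(t + t² + t³ + t⁴) has coefficients 0,1,1,1,1,0,0,0 for degrees 0…7.
[t⁷] = 1·0 + 1·0 + 1·1 + 1·1 = 2.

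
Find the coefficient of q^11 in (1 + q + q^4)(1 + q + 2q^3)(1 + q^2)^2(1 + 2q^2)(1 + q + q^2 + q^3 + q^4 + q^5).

91

(1 + q + q^4) has coefficients 1,1,0,0,1 for degrees 0…4.
(1 + q + 2q^3) has coefficients 1,1,0,2,0,0,0,0,0,0,0,0 for degrees 0…11.
Multiplying by (1 + q^2)^2 gives running coefficients 1,1,2,4,1,5,0,2,0,0,0,0 for degrees 0…11.
Multiplying by (1 + 2q^2) gives running coefficients 1,1,4,6,5,13,2,12,0,4,0,0 for degrees 0…11.
Finally multiplying by (1 + q + q^2 + q^3 + q^4 + q^5), the product of all factors after the first has coefficients 1,2,6,12,17,30,31,42,38,36,31,18 for degrees 0…11.
[q^11] = 1·18 + 1·31 + 1·42 = 91.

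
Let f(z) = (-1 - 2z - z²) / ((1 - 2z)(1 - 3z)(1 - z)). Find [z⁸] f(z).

Partial fractions give a closed form: a_n = (9)·2^n + (-8)·3^n + (-2)·1^n.
At n = 8: a_8 = -50186.

-50186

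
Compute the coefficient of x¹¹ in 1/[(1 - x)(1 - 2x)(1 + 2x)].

1365

Partial fractions give a closed form: a_n = (-1/3)·1^n + (1)·2^n + (1/3)·(-2)^n.
At n = 11: a_11 = 1365.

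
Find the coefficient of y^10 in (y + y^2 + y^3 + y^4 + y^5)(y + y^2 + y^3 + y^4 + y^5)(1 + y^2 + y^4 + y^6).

(y + y^2 + y^3 + y^4 + y^5) has coefficients 0,1,1,1,1,1 for degrees 0…5.
(y + y^2 + y^3 + y^4 + y^5) has coefficients 0,1,1,1,1,1,0,0,0,0,0 for degrees 0…10.
Finally multiplying by (1 + y^2 + y^4 + y^6), the product of all factors after the first has coefficients 0,1,1,2,2,3,2,3,2,2,1 for degrees 0…10.
[y^10] = 1·2 + 1·2 + 1·3 + 1·2 + 1·3 = 12.

12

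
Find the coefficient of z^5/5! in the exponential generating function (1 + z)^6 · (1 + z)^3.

15120

The EGF product rule gives c_5 = Σ_{k_1+k_2=5} C(5; k_1,k_2) · ∏ g_i(k_i), where (1+z)^6 gives the falling factorial (6)_k; (1+z)^3 gives the falling factorial (3)_k.
g_1(k) for k = 0…5: 1, 6, 30, 120, 360, 720.
g_2(k) for k = 0…5: 1, 3, 6, 6, 0, 0.
c_5 = Σ_k C(5,k)·g_1(k)·g_2(5−k) = 10·30·6 + 10·120·6 + 5·360·3 + 1·720·1 = 1800 + 7200 + 5400 + 720 = 15120.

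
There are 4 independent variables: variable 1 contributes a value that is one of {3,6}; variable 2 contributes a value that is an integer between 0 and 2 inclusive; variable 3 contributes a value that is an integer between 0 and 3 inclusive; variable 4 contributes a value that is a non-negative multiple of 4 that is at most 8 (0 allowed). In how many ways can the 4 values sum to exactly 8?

The generating function for the choices is (t³ + t⁶)·(1 + t + t²)·(1 + t + t² + t³)·(1 + t⁴ + t⁸); the count is [t⁸].
(t³ + t⁶) has coefficients 0,0,0,1,0,0,1 for degrees 0…6.
(1 + t + t²) has coefficients 1,1,1,0,0,0,0,0,0 for degrees 0…8.
Multiplying by (1 + t + t² + t³) gives running coefficients 1,2,3,3,2,1,0,0,0 for degrees 0…8.
Finally multiplying by (1 + t⁴ + t⁸), the product of all factors after the first has coefficients 1,2,3,3,3,3,3,3,3 for degrees 0…8.
[t⁸] = 1·3 + 1·3 = 6.

6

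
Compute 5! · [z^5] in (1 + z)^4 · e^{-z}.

The EGF product rule gives c_5 = Σ_{k_1+k_2=5} C(5; k_1,k_2) · ∏ g_i(k_i), where (1+z)^4 gives the falling factorial (4)_k; e^{-z} gives (-1)^k.
g_1(k) for k = 0…5: 1, 4, 12, 24, 24, 0.
g_2(k) for k = 0…5: 1, -1, 1, -1, 1, -1.
c_5 = Σ_k C(5,k)·g_1(k)·g_2(5−k) = 1·1·(-1) + 5·4·1 + 10·12·(-1) + 10·24·1 + 5·24·(-1) = −1 + 20 − 120 + 240 − 120 = 19.

19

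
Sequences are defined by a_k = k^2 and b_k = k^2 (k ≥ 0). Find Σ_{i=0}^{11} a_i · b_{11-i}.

5368

The convolution is the t^11 coefficient of A(t)B(t).
Σ = 0·121 + 1·100 + 4·81 + 9·64 + 16·49 + 25·36 + 36·25 + 49·16 + 64·9 + 81·4 + 100·1 + 121·0 = 5368.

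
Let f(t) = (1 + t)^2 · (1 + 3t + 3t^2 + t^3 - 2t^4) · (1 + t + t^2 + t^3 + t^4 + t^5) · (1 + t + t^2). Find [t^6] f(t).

78

(1 + t)^2 has coefficients 1,2,1 for degrees 0…2.
(1 + 3t + 3t^2 + t^3 - 2t^4) has coefficients 1,3,3,1,-2,0,0 for degrees 0…6.
Multiplying by (1 + t + t^2 + t^3 + t^4 + t^5) gives running coefficients 1,4,7,8,6,6,5 for degrees 0…6.
Finally multiplying by (1 + t + t^2), the product of all factors after the first has coefficients 1,5,12,19,21,20,17 for degrees 0…6.
[t^6] = 1·17 + 2·20 + 1·21 = 78.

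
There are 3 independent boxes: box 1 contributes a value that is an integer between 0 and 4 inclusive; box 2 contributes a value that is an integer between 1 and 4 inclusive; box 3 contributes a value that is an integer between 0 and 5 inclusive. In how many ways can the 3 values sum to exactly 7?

18

The generating function for the choices is (1 + x + x² + x³ + x⁴)·(x + x² + x³ + x⁴)·(1 + x + x² + x³ + x⁴ + x⁵); the count is [x⁷].
(1 + x + x² + x³ + x⁴) has coefficients 1,1,1,1,1 for degrees 0…4.
(x + x² + x³ + x⁴) has coefficients 0,1,1,1,1,0,0,0 for degrees 0…7.
Finally multiplying by (1 + x + x² + x³ + x⁴ + x⁵), the product of all factors after the first has coefficients 0,1,2,3,4,4,4,3 for degrees 0…7.
[x⁷] = 1·3 + 1·4 + 1·4 + 1·4 + 1·3 = 18.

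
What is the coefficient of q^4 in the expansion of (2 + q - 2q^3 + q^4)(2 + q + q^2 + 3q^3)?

3

(2 + q - 2q^3 + q^4) has coefficients 2,1,0,-2,1 for degrees 0…4.
(2 + q + q^2 + 3q^3) has coefficients 2,1,1,3,0 for degrees 0…4.
[q^4] = 2·0 + 1·3 − 2·1 + 1·2 = 3.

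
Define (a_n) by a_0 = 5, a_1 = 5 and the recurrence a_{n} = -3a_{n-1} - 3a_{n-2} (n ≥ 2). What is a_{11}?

-4860

The ordinary generating function has denominator 1 + 3t + 3t^2.
Iterating the recurrence: a_0,…,a_{11} = 5, 5, -30, 75, -135, 180, -135, -135, 810, -2025, 3645, -4860.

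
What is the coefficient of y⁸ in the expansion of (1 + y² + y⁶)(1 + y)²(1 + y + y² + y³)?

(1 + y² + y⁶) has coefficients 1,0,1,0,0,0,1 for degrees 0…6.
(1 + y)² has coefficients 1,2,1,0,0,0,0,0,0 for degrees 0…8.
Finally multiplying by (1 + y + y² + y³), the product of all factors after the first has coefficients 1,3,4,4,3,1,0,0,0 for degrees 0…8.
[y⁸] = 1·0 + 1·0 + 1·4 = 4.

4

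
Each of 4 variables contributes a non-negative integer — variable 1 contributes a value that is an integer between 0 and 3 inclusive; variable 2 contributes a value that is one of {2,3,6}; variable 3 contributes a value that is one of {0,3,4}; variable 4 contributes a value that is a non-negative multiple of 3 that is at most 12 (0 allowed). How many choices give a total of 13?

11

The generating function for the choices is (1 + z + z² + z³)·(z² + z³ + z⁶)·(1 + z³ + z⁴)·(1 + z³ + z⁶ + z⁹ + z¹²); the count is [z¹³].
(1 + z + z² + z³) has coefficients 1,1,1,1 for degrees 0…3.
(z² + z³ + z⁶) has coefficients 0,0,1,1,0,0,1,0,0,0,0,0,0,0 for degrees 0…13.
Multiplying by (1 + z³ + z⁴) gives running coefficients 0,0,1,1,0,1,3,1,0,1,1,0,0,0 for degrees 0…13.
Finally multiplying by (1 + z³ + z⁶ + z⁹ + z¹²), the product of all factors after the first has coefficients 0,0,1,1,0,2,4,1,2,5,2,2,5,2 for degrees 0…13.
[z¹³] = 1·2 + 1·5 + 1·2 + 1·2 = 11.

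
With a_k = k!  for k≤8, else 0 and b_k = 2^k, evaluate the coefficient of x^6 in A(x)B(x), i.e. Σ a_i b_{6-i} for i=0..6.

This is [x^6] in the product of the two ordinary generating functions.
Σ = 1·64 + 1·32 + 2·16 + 6·8 + 24·4 + 120·2 + 720·1 = 1232.

1232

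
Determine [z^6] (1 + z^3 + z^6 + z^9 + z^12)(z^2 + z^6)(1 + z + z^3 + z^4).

(1 + z^3 + z^6 + z^9 + z^12) has coefficients 1,0,0,1,0,0,1 for degrees 0…6.
(z^2 + z^6) has coefficients 0,0,1,0,0,0,1 for degrees 0…6.
Finally multiplying by (1 + z + z^3 + z^4), the product of all factors after the first has coefficients 0,0,1,1,0,1,2 for degrees 0…6.
[z^6] = 1·2 + 1·1 + 1·0 = 3.

3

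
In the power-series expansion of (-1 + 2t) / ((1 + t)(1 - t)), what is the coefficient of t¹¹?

The denominator gives the recurrence a_n = a_(n−2) for n ≥ 2; the numerator fixes a_0 = -1, a_1 = 2.
Iterating: -1, 2, -1, 2, -1, 2, -1, 2, -1, 2, -1, 2, so a_11 = 2.

2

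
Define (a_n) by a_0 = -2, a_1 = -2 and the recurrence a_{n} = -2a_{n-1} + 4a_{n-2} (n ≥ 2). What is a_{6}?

-128

The ordinary generating function has denominator 1 + 2t - 4t^2.
Iterating the recurrence: a_0,…,a_{6} = -2, -2, -4, 0, -16, 32, -128.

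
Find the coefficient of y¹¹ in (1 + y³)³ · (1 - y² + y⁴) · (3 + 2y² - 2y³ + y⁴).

8

(1 + y³)³ has coefficients 1,0,0,3,0,0,3,0,0,1 for degrees 0…9.
(1 - y² + y⁴) has coefficients 1,0,-1,0,1,0,0,0,0,0,0,0 for degrees 0…11.
Finally multiplying by (3 + 2y² - 2y³ + y⁴), the product of all factors after the first has coefficients 3,0,-1,-2,2,2,1,-2,1,0,0,0 for degrees 0…11.
[y¹¹] = 1·0 + 3·1 + 3·2 + 1·(-1) = 8.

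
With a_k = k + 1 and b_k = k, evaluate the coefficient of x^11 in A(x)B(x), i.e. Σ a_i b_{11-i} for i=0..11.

286

This is [x^11] in the product of the two ordinary generating functions.
Σ = 1·11 + 2·10 + 3·9 + 4·8 + 5·7 + 6·6 + 7·5 + 8·4 + 9·3 + 10·2 + 11·1 + 12·0 = 286.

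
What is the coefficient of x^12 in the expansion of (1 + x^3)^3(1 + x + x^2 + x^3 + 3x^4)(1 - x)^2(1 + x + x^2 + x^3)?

9

(1 + x^3)^3 has coefficients 1,0,0,3,0,0,3,0,0,1 for degrees 0…9.
(1 + x + x^2 + x^3 + 3x^4) has coefficients 1,1,1,1,3,0,0,0,0,0,0,0,0 for degrees 0…12.
Multiplying by (1 - x)^2 gives running coefficients 1,-1,0,0,2,-5,3,0,0,0,0,0,0 for degrees 0…12.
Finally multiplying by (1 + x + x^2 + x^3), the product of all factors after the first has coefficients 1,0,0,0,1,-3,0,0,-2,3,0,0,0 for degrees 0…12.
[x^12] = 1·0 + 3·3 + 3·0 + 1·0 = 9.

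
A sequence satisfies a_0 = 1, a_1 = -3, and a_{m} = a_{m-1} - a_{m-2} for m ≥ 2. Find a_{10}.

The ordinary generating function has denominator 1 - q + q^2.
Iterating the recurrence: a_0,…,a_{10} = 1, -3, -4, -1, 3, 4, 1, -3, -4, -1, 3.

3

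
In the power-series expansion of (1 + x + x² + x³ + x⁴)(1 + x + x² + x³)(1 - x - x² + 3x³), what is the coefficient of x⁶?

7

(1 + x + x² + x³ + x⁴) has coefficients 1,1,1,1,1 for degrees 0…4.
(1 + x + x² + x³) has coefficients 1,1,1,1,0,0,0 for degrees 0…6.
Finally multiplying by (1 - x - x² + 3x³), the product of all factors after the first has coefficients 1,0,-1,2,1,2,3 for degrees 0…6.
[x⁶] = 1·3 + 1·2 + 1·1 + 1·2 + 1·(-1) = 7.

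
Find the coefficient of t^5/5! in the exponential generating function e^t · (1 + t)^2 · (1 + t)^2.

501

The EGF product rule gives c_5 = Σ_{k_1+k_2+k_3=5} C(5; k_1,k_2,k_3) · ∏ g_i(k_i), where e^t gives (1)^k; (1+t)^2 gives the falling factorial (2)_k; (1+t)^2 gives the falling factorial (2)_k.
g_1(k) for k = 0…5: 1, 1, 1, 1, 1, 1.
g_2(k) for k = 0…5: 1, 2, 2, 0, 0, 0.
g_3(k) for k = 0…5: 1, 2, 2, 0, 0, 0.
First combine the last two factors: h(k) = Σ_j C(k,j)·g_2(j)·g_3(k−j) for k = 0…5: 1, 4, 12, 24, 24, 0.
c_5 = Σ_k C(5,k)·g_1(k)·h(5−k) = 5·1·24 + 10·1·24 + 10·1·12 + 5·1·4 + 1·1·1 = 120 + 240 + 120 + 20 + 1 = 501.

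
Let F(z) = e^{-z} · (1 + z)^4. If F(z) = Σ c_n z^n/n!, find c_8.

641

The EGF product rule gives c_8 = Σ_{k_1+k_2=8} C(8; k_1,k_2) · ∏ g_i(k_i), where e^{-z} gives (-1)^k; (1+z)^4 gives the falling factorial (4)_k.
g_1(k) for k = 0…8: 1, -1, 1, -1, 1, -1, 1, -1, 1.
g_2(k) for k = 0…8: 1, 4, 12, 24, 24, 0, 0, 0, 0.
c_8 = Σ_k C(8,k)·g_1(k)·g_2(8−k) = 70·1·24 + 56·(-1)·24 + 28·1·12 + 8·(-1)·4 + 1·1·1 = 1680 − 1344 + 336 − 32 + 1 = 641.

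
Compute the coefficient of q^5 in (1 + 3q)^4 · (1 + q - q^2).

-27

(1 + 3q)^4 has coefficients 1,12,54,108,81 for degrees 0…4.
(1 + q - q^2) has coefficients 1,1,-1,0,0,0 for degrees 0…5.
[q^5] = 1·0 + 12·0 + 54·0 + 108·(-1) + 81·1 = -27.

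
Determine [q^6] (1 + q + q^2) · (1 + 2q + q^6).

1

(1 + q + q^2) has coefficients 1,1,1 for degrees 0…2.
(1 + 2q + q^6) has coefficients 1,2,0,0,0,0,1 for degrees 0…6.
[q^6] = 1·1 + 1·0 + 1·0 = 1.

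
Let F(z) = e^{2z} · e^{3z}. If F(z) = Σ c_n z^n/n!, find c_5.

3125

The EGF product rule gives c_5 = Σ_{k_1+k_2=5} C(5; k_1,k_2) · ∏ g_i(k_i), where e^{2z} gives (2)^k; e^{3z} gives (3)^k.
g_1(k) for k = 0…5: 1, 2, 4, 8, 16, 32.
g_2(k) for k = 0…5: 1, 3, 9, 27, 81, 243.
c_5 = Σ_k C(5,k)·g_1(k)·g_2(5−k) = 1·1·243 + 5·2·81 + 10·4·27 + 10·8·9 + 5·16·3 + 1·32·1 = 243 + 810 + 1080 + 720 + 240 + 32 = 3125.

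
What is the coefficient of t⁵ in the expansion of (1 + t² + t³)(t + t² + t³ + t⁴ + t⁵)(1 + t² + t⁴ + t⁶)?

(1 + t² + t³) has coefficients 1,0,1,1 for degrees 0…3.
(t + t² + t³ + t⁴ + t⁵) has coefficients 0,1,1,1,1,1 for degrees 0…5.
Finally multiplying by (1 + t² + t⁴ + t⁶), the product of all factors after the first has coefficients 0,1,1,2,2,3 for degrees 0…5.
[t⁵] = 1·3 + 1·2 + 1·1 = 6.

6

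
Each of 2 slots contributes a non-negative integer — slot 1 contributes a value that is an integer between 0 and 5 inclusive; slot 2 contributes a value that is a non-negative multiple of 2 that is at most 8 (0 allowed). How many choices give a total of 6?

3

The generating function for the choices is (1 + t + t^2 + t^3 + t^4 + t^5)·(1 + t^2 + t^4 + t^6 + t^8); the count is [t^6].
(1 + t + t^2 + t^3 + t^4 + t^5) has coefficients 1,1,1,1,1,1 for degrees 0…5.
(1 + t^2 + t^4 + t^6 + t^8) has coefficients 1,0,1,0,1,0,1 for degrees 0…6.
[t^6] = 1·1 + 1·0 + 1·1 + 1·0 + 1·1 + 1·0 = 3.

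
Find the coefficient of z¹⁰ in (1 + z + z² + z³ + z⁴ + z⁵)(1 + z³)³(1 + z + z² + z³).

20

(1 + z + z² + z³ + z⁴ + z⁵) has coefficients 1,1,1,1,1,1 for degrees 0…5.
(1 + z³)³ has coefficients 1,0,0,3,0,0,3,0,0,1,0 for degrees 0…10.
Finally multiplying by (1 + z + z² + z³), the product of all factors after the first has coefficients 1,1,1,4,3,3,6,3,3,4,1 for degrees 0…10.
[z¹⁰] = 1·1 + 1·4 + 1·3 + 1·3 + 1·6 + 1·3 = 20.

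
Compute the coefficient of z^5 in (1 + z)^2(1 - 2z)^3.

-8

(1 + z)^2 has coefficients 1,2,1 for degrees 0…2.
(1 - 2z)^3 has coefficients 1,-6,12,-8,0,0 for degrees 0…5.
[z^5] = 1·0 + 2·0 + 1·(-8) = -8.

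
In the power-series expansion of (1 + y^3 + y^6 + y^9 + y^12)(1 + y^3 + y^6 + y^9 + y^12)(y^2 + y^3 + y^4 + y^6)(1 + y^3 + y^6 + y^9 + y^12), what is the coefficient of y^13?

(1 + y^3 + y^6 + y^9 + y^12) has coefficients 1,0,0,1,0,0,1,0,0,1,0,0,1 for degrees 0…12.
(1 + y^3 + y^6 + y^9 + y^12) has coefficients 1,0,0,1,0,0,1,0,0,1,0,0,1,0 for degrees 0…13.
Multiplying by (y^2 + y^3 + y^4 + y^6) gives running coefficients 0,0,1,1,1,1,2,1,1,2,1,1,2,1 for degrees 0…13.
Finally multiplying by (1 + y^3 + y^6 + y^9 + y^12), the product of all factors after the first has coefficients 0,0,1,1,1,2,3,2,3,5,3,4,7,4 for degrees 0…13.
[y^13] = 1·4 + 1·3 + 1·2 + 1·1 + 1·0 = 10.

10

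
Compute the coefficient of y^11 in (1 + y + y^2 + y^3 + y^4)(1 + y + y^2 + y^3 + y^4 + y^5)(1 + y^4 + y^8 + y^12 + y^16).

(1 + y + y^2 + y^3 + y^4) has coefficients 1,1,1,1,1 for degrees 0…4.
(1 + y + y^2 + y^3 + y^4 + y^5) has coefficients 1,1,1,1,1,1,0,0,0,0,0,0 for degrees 0…11.
Finally multiplying by (1 + y^4 + y^8 + y^12 + y^16), the product of all factors after the first has coefficients 1,1,1,1,2,2,1,1,2,2,1,1 for degrees 0…11.
[y^11] = 1·1 + 1·1 + 1·2 + 1·2 + 1·1 = 7.

7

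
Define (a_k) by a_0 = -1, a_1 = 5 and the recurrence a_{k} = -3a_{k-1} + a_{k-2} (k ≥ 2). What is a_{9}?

The ordinary generating function has denominator 1 + 3q - q^2.
Iterating the recurrence: a_0,…,a_{9} = -1, 5, -16, 53, -175, 578, -1909, 6305, -20824, 68777.

68777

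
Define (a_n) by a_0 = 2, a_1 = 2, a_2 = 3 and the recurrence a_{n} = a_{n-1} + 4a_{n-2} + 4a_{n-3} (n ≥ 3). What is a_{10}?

24455

The ordinary generating function has denominator 1 - z - 4z^2 - 4z^3.
Iterating the recurrence: a_0,…,a_{10} = 2, 2, 3, 19, 39, 127, 359, 1023, 2967, 8495, 24455.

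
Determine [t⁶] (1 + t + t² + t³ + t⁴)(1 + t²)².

3

(1 + t + t² + t³ + t⁴) has coefficients 1,1,1,1,1 for degrees 0…4.
(1 + t²)² has coefficients 1,0,2,0,1,0,0 for degrees 0…6.
[t⁶] = 1·0 + 1·0 + 1·1 + 1·0 + 1·2 = 3.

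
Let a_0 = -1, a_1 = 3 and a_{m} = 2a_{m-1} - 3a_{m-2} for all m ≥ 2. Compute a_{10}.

153

The ordinary generating function has denominator 1 - 2x + 3x^2.
Iterating the recurrence: a_0,…,a_{10} = -1, 3, 9, 9, -9, -45, -63, 9, 207, 387, 153.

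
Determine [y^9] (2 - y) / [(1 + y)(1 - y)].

Partial fractions give a closed form: a_n = (3/2)·(-1)^n + (1/2)·1^n.
At n = 9: a_9 = -1.

-1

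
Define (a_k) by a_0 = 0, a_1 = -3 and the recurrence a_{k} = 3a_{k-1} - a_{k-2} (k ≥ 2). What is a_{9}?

The ordinary generating function has denominator 1 - 3q + q^2.
Iterating the recurrence: a_0,…,a_{9} = 0, -3, -9, -24, -63, -165, -432, -1131, -2961, -7752.

-7752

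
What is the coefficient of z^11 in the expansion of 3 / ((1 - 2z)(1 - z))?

Partial fractions give a closed form: a_n = (6)·2^n + (-3)·1^n.
At n = 11: a_11 = 12285.

12285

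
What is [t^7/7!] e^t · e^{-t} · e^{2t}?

The EGF product rule gives c_7 = Σ_{k_1+k_2+k_3=7} C(7; k_1,k_2,k_3) · ∏ g_i(k_i), where e^t gives (1)^k; e^{-t} gives (-1)^k; e^{2t} gives (2)^k.
g_1(k) for k = 0…7: 1, 1, 1, 1, 1, 1, 1, 1.
g_2(k) for k = 0…7: 1, -1, 1, -1, 1, -1, 1, -1.
g_3(k) for k = 0…7: 1, 2, 4, 8, 16, 32, 64, 128.
First combine the last two factors: h(k) = Σ_j C(k,j)·g_2(j)·g_3(k−j) for k = 0…7: 1, 1, 1, 1, 1, 1, 1, 1.
c_7 = Σ_k C(7,k)·g_1(k)·h(7−k) = 1·1·1 + 7·1·1 + 21·1·1 + 35·1·1 + 35·1·1 + 21·1·1 + 7·1·1 + 1·1·1 = 1 + 7 + 21 + 35 + 35 + 21 + 7 + 1 = 128.

128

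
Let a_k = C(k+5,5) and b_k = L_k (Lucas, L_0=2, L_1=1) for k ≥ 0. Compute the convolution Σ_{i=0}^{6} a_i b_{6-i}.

The convolution is the x^6 coefficient of A(x)B(x).
Σ = 1·18 + 6·11 + 21·7 + 56·4 + 126·3 + 252·1 + 462·2 = 2009.

2009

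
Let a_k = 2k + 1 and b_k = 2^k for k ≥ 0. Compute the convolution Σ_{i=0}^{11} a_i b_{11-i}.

12261

The convolution is the x^11 coefficient of A(x)B(x).
Σ = 1·2048 + 3·1024 + 5·512 + 7·256 + 9·128 + 11·64 + 13·32 + 15·16 + 17·8 + 19·4 + 21·2 + 23·1 = 12261.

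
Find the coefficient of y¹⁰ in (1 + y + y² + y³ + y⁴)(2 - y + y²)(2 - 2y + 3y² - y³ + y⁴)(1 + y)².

4

(1 + y + y² + y³ + y⁴) has coefficients 1,1,1,1,1 for degrees 0…4.
(2 - y + y²) has coefficients 2,-1,1,0,0,0,0,0,0,0,0 for degrees 0…10.
Multiplying by (2 - 2y + 3y² - y³ + y⁴) gives running coefficients 4,-6,10,-7,6,-2,1,0,0,0,0 for degrees 0…10.
Finally multiplying by (1 + y)², the product of all factors after the first has coefficients 4,2,2,7,2,3,3,0,1,0,0 for degrees 0…10.
[y¹⁰] = 1·0 + 1·0 + 1·1 + 1·0 + 1·3 = 4.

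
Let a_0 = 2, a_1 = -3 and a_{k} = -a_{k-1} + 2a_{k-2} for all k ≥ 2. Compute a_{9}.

-853

The ordinary generating function has denominator 1 + y - 2y^2.
Iterating the recurrence: a_0,…,a_{9} = 2, -3, 7, -13, 27, -53, 107, -213, 427, -853.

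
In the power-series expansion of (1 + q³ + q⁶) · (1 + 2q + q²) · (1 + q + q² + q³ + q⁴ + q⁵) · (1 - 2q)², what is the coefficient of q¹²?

(1 + q³ + q⁶) has coefficients 1,0,0,1,0,0,1 for degrees 0…6.
(1 + 2q + q²) has coefficients 1,2,1,0,0,0,0,0,0,0,0,0,0 for degrees 0…12.
Multiplying by (1 + q + q² + q³ + q⁴ + q⁵) gives running coefficients 1,3,4,4,4,4,3,1,0,0,0,0,0 for degrees 0…12.
Finally multiplying by (1 - 2q)², the product of all factors after the first has coefficients 1,-1,-4,0,4,4,3,5,8,4,0,0,0 for degrees 0…12.
[q¹²] = 1·0 + 1·4 + 1·3 = 7.

7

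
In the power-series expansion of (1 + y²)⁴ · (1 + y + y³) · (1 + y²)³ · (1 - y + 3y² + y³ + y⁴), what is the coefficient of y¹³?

280

(1 + y²)⁴ has coefficients 1,0,4,0,6,0,4,0,1 for degrees 0…8.
(1 + y + y³) has coefficients 1,1,0,1,0,0,0,0,0,0,0,0,0,0 for degrees 0…13.
Multiplying by (1 + y²)³ gives running coefficients 1,1,3,4,3,6,1,4,0,1,0,0,0,0 for degrees 0…13.
Finally multiplying by (1 - y + 3y² + y³ + y⁴), the product of all factors after the first has coefficients 1,0,5,5,10,19,11,28,8,20,4,7,1,1 for degrees 0…13.
[y¹³] = 1·1 + 4·7 + 6·20 + 4·28 + 1·19 = 280.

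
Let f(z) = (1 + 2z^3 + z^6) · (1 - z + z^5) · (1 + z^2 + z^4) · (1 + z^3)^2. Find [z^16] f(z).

(1 + 2z^3 + z^6) has coefficients 1,0,0,2,0,0,1 for degrees 0…6.
(1 - z + z^5) has coefficients 1,-1,0,0,0,1,0,0,0,0,0,0,0,0,0,0,0 for degrees 0…16.
Multiplying by (1 + z^2 + z^4) gives running coefficients 1,-1,1,-1,1,0,0,1,0,1,0,0,0,0,0,0,0 for degrees 0…16.
Finally multiplying by (1 + z^3)^2, the product of all factors after the first has coefficients 1,-1,1,1,-1,2,-1,2,1,0,3,0,2,1,0,1,0 for degrees 0…16.
[z^16] = 1·0 + 2·1 + 1·3 = 5.

5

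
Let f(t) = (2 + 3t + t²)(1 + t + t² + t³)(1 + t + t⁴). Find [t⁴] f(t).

12

(2 + 3t + t²) has coefficients 2,3,1 for degrees 0…2.
(1 + t + t² + t³) has coefficients 1,1,1,1,0 for degrees 0…4.
Finally multiplying by (1 + t + t⁴), the product of all factors after the first has coefficients 1,2,2,2,2 for degrees 0…4.
[t⁴] = 2·2 + 3·2 + 1·2 = 12.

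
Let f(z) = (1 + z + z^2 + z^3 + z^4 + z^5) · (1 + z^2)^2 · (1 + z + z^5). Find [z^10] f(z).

(1 + z + z^2 + z^3 + z^4 + z^5) has coefficients 1,1,1,1,1,1 for degrees 0…5.
(1 + z^2)^2 has coefficients 1,0,2,0,1,0,0,0,0,0,0 for degrees 0…10.
Finally multiplying by (1 + z + z^5), the product of all factors after the first has coefficients 1,1,2,2,1,2,0,2,0,1,0 for degrees 0…10.
[z^10] = 1·0 + 1·1 + 1·0 + 1·2 + 1·0 + 1·2 = 5.

5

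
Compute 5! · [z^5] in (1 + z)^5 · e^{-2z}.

88

The EGF product rule gives c_5 = Σ_{k_1+k_2=5} C(5; k_1,k_2) · ∏ g_i(k_i), where (1+z)^5 gives the falling factorial (5)_k; e^{-2z} gives (-2)^k.
g_1(k) for k = 0…5: 1, 5, 20, 60, 120, 120.
g_2(k) for k = 0…5: 1, -2, 4, -8, 16, -32.
c_5 = Σ_k C(5,k)·g_1(k)·g_2(5−k) = 1·1·(-32) + 5·5·16 + 10·20·(-8) + 10·60·4 + 5·120·(-2) + 1·120·1 = −32 + 400 − 1600 + 2400 − 1200 + 120 = 88.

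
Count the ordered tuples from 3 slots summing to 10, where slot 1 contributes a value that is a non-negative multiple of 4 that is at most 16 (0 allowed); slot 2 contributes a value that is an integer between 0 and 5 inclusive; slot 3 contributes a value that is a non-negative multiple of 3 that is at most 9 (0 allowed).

The generating function for the choices is (1 + t⁴ + t⁸ + t¹² + t¹⁶)·(1 + t + t² + t³ + t⁴ + t⁵)·(1 + t³ + t⁶ + t⁹); the count is [t¹⁰].
(1 + t⁴ + t⁸ + t¹² + t¹⁶) has coefficients 1,0,0,0,1,0,0,0,1,0,0 for degrees 0…10.
(1 + t + t² + t³ + t⁴ + t⁵) has coefficients 1,1,1,1,1,1,0,0,0,0,0 for degrees 0…10.
Finally multiplying by (1 + t³ + t⁶ + t⁹), the product of all factors after the first has coefficients 1,1,1,2,2,2,2,2,2,2,2 for degrees 0…10.
[t¹⁰] = 1·2 + 1·2 + 1·1 = 5.

5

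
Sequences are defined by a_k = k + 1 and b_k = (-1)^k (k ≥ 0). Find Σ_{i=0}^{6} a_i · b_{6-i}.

4

Write out a_i and b_{6-i} for i = 0,…,6 and sum the products.
Σ = 1·1 + 2·(-1) + 3·1 + 4·(-1) + 5·1 + 6·(-1) + 7·1 = 4.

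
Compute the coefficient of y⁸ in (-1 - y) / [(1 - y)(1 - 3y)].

-13121

Partial fractions give a closed form: a_n = (1)·1^n + (-2)·3^n.
At n = 8: a_8 = -13121.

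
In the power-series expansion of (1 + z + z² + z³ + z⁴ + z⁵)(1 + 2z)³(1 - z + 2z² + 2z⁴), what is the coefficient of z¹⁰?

(1 + z + z² + z³ + z⁴ + z⁵) has coefficients 1,1,1,1,1,1 for degrees 0…5.
(1 + 2z)³ has coefficients 1,6,12,8,0,0,0,0,0,0,0 for degrees 0…10.
Finally multiplying by (1 - z + 2z² + 2z⁴), the product of all factors after the first has coefficients 1,5,8,8,18,28,24,16,0,0,0 for degrees 0…10.
[z¹⁰] = 1·0 + 1·0 + 1·0 + 1·16 + 1·24 + 1·28 = 68.

68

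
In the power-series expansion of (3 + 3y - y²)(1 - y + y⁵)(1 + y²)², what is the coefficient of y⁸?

6

(3 + 3y - y²) has coefficients 3,3,-1 for degrees 0…2.
(1 - y + y⁵) has coefficients 1,-1,0,0,0,1,0,0,0 for degrees 0…8.
Finally multiplying by (1 + y²)², the product of all factors after the first has coefficients 1,-1,2,-2,1,0,0,2,0 for degrees 0…8.
[y⁸] = 3·0 + 3·2 − 1·0 = 6.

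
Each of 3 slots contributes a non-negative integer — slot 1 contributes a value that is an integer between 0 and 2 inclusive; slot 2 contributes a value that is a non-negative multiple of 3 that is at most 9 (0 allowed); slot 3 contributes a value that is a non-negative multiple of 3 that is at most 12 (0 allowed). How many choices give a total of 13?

The generating function for the choices is (1 + x + x^2)·(1 + x^3 + x^6 + x^9)·(1 + x^3 + x^6 + x^9 + x^12); the count is [x^13].
(1 + x + x^2) has coefficients 1,1,1 for degrees 0…2.
(1 + x^3 + x^6 + x^9) has coefficients 1,0,0,1,0,0,1,0,0,1,0,0,0,0 for degrees 0…13.
Finally multiplying by (1 + x^3 + x^6 + x^9 + x^12), the product of all factors after the first has coefficients 1,0,0,2,0,0,3,0,0,4,0,0,4,0 for degrees 0…13.
[x^13] = 1·0 + 1·4 + 1·0 = 4.

4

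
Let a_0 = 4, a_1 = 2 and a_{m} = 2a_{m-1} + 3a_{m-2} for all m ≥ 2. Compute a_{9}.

29522

The ordinary generating function has denominator 1 - 2z - 3z^2.
Iterating the recurrence: a_0,…,a_{9} = 4, 2, 16, 38, 124, 362, 1096, 3278, 9844, 29522.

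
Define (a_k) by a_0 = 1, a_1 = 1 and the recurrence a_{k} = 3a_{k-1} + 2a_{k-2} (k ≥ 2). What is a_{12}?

1577629

The ordinary generating function has denominator 1 - 3q - 2q^2.
Iterating the recurrence: a_0,…,a_{12} = 1, 1, 5, 17, 61, 217, 773, 2753, 9805, 34921, 124373, 442961, 1577629.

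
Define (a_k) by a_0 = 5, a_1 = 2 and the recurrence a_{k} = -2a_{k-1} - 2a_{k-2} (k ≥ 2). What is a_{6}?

56

The ordinary generating function has denominator 1 + 2y + 2y^2.
Iterating the recurrence: a_0,…,a_{6} = 5, 2, -14, 24, -20, -8, 56.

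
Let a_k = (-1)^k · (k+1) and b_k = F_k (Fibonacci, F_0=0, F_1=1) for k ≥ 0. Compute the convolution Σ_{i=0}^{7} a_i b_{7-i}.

11

Write out a_i and b_{7-i} for i = 0,…,7 and sum the products.
Σ = 1·13 − 2·8 + 3·5 − 4·3 + 5·2 − 6·1 + 7·1 − 8·0 = 11.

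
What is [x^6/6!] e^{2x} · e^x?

The EGF product rule gives c_6 = Σ_{k_1+k_2=6} C(6; k_1,k_2) · ∏ g_i(k_i), where e^{2x} gives (2)^k; e^x gives (1)^k.
g_1(k) for k = 0…6: 1, 2, 4, 8, 16, 32, 64.
g_2(k) for k = 0…6: 1, 1, 1, 1, 1, 1, 1.
c_6 = Σ_k C(6,k)·g_1(k)·g_2(6−k) = 1·1·1 + 6·2·1 + 15·4·1 + 20·8·1 + 15·16·1 + 6·32·1 + 1·64·1 = 1 + 12 + 60 + 160 + 240 + 192 + 64 = 729.

729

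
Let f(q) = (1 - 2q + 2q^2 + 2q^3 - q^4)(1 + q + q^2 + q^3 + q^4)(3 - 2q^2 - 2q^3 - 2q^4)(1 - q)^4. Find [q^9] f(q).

5

(1 - 2q + 2q^2 + 2q^3 - q^4) has coefficients 1,-2,2,2,-1 for degrees 0…4.
(1 + q + q^2 + q^3 + q^4) has coefficients 1,1,1,1,1,0,0,0,0,0 for degrees 0…9.
Multiplying by (3 - 2q^2 - 2q^3 - 2q^4) gives running coefficients 3,3,1,-1,-3,-6,-6,-4,-2,0 for degrees 0…9.
Finally multiplying by (1 - q)^4, the product of all factors after the first has coefficients 3,-9,7,1,-2,-1,5,-5,-1,2 for degrees 0…9.
[q^9] = 1·2 − 2·(-1) + 2·(-5) + 2·5 − 1·(-1) = 5.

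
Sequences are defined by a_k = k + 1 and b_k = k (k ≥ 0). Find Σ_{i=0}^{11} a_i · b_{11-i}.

Write out a_i and b_{11-i} for i = 0,…,11 and sum the products.
Σ = 1·11 + 2·10 + 3·9 + 4·8 + 5·7 + 6·6 + 7·5 + 8·4 + 9·3 + 10·2 + 11·1 + 12·0 = 286.

286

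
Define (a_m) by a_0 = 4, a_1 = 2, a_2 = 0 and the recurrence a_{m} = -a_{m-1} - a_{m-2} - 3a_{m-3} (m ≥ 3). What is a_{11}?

The ordinary generating function has denominator 1 + x + x^2 + 3x^3.
Iterating the recurrence: a_0,…,a_{11} = 4, 2, 0, -14, 8, 6, 28, -58, 12, -38, 200, -198.

-198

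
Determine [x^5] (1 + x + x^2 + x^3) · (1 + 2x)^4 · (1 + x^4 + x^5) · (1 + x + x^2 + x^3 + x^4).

270

(1 + x + x^2 + x^3) has coefficients 1,1,1,1 for degrees 0…3.
(1 + 2x)^4 has coefficients 1,8,24,32,16,0 for degrees 0…5.
Multiplying by (1 + x^4 + x^5) gives running coefficients 1,8,24,32,17,9 for degrees 0…5.
Finally multiplying by (1 + x + x^2 + x^3 + x^4), the product of all factors after the first has coefficients 1,9,33,65,82,90 for degrees 0…5.
[x^5] = 1·90 + 1·82 + 1·65 + 1·33 = 270.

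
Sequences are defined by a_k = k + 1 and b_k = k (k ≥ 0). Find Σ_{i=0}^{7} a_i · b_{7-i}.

Write out a_i and b_{7-i} for i = 0,…,7 and sum the products.
Σ = 1·7 + 2·6 + 3·5 + 4·4 + 5·3 + 6·2 + 7·1 + 8·0 = 84.

84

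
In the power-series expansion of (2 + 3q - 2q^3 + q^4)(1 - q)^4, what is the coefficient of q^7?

-6

(2 + 3q - 2q^3 + q^4) has coefficients 2,3,0,-2,1 for degrees 0…4.
(1 - q)^4 has coefficients 1,-4,6,-4,1,0,0,0 for degrees 0…7.
[q^7] = 2·0 + 3·0 − 2·1 + 1·(-4) = -6.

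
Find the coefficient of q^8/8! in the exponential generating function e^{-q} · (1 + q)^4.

641

The EGF product rule gives c_8 = Σ_{k_1+k_2=8} C(8; k_1,k_2) · ∏ g_i(k_i), where e^{-q} gives (-1)^k; (1+q)^4 gives the falling factorial (4)_k.
g_1(k) for k = 0…8: 1, -1, 1, -1, 1, -1, 1, -1, 1.
g_2(k) for k = 0…8: 1, 4, 12, 24, 24, 0, 0, 0, 0.
c_8 = Σ_k C(8,k)·g_1(k)·g_2(8−k) = 70·1·24 + 56·(-1)·24 + 28·1·12 + 8·(-1)·4 + 1·1·1 = 1680 − 1344 + 336 − 32 + 1 = 641.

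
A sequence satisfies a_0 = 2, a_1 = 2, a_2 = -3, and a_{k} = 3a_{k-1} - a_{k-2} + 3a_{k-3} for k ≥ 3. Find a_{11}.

The ordinary generating function has denominator 1 - 3y + y^2 - 3y^3.
Iterating the recurrence: a_0,…,a_{11} = 2, 2, -3, -5, -6, -22, -75, -221, -654, -1966, -5907, -17717.

-17717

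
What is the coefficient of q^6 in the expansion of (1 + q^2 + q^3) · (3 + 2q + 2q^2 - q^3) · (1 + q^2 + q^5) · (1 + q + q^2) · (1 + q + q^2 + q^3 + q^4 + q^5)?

102

(1 + q^2 + q^3) has coefficients 1,0,1,1 for degrees 0…3.
(3 + 2q + 2q^2 - q^3) has coefficients 3,2,2,-1,0,0,0 for degrees 0…6.
Multiplying by (1 + q^2 + q^5) gives running coefficients 3,2,5,1,2,2,2 for degrees 0…6.
Multiplying by (1 + q + q^2) gives running coefficients 3,5,10,8,8,5,6 for degrees 0…6.
Finally multiplying by (1 + q + q^2 + q^3 + q^4 + q^5), the product of all factors after the first has coefficients 3,8,18,26,34,39,42 for degrees 0…6.
[q^6] = 1·42 + 1·34 + 1·26 = 102.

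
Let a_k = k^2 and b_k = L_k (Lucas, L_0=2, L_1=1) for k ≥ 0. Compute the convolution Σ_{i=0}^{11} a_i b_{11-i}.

This is [x^11] in the product of the two ordinary generating functions.
Σ = 0·199 + 1·123 + 4·76 + 9·47 + 16·29 + 25·18 + 36·11 + 49·7 + 64·4 + 81·3 + 100·1 + 121·2 = 3344.

3344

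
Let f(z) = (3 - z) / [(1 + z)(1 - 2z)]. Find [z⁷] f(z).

The denominator gives the recurrence a_n = a_(n−1) + 2a_(n−2) for n ≥ 2; the numerator fixes a_0 = 3, a_1 = 2.
Iterating: 3, 2, 8, 12, 28, 52, 108, 212, so a_7 = 212.

212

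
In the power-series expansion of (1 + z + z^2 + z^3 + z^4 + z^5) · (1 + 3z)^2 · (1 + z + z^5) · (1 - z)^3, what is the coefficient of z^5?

10

(1 + z + z^2 + z^3 + z^4 + z^5) has coefficients 1,1,1,1,1,1 for degrees 0…5.
(1 + 3z)^2 has coefficients 1,6,9,0,0,0 for degrees 0…5.
Multiplying by (1 + z + z^5) gives running coefficients 1,7,15,9,0,1 for degrees 0…5.
Finally multiplying by (1 - z)^3, the product of all factors after the first has coefficients 1,4,-3,-16,11,13 for degrees 0…5.
[z^5] = 1·13 + 1·11 + 1·(-16) + 1·(-3) + 1·4 + 1·1 = 10.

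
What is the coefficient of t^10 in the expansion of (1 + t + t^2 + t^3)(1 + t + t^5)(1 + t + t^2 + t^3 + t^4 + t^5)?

4

(1 + t + t^2 + t^3) has coefficients 1,1,1,1 for degrees 0…3.
(1 + t + t^5) has coefficients 1,1,0,0,0,1,0,0,0,0,0 for degrees 0…10.
Finally multiplying by (1 + t + t^2 + t^3 + t^4 + t^5), the product of all factors after the first has coefficients 1,2,2,2,2,3,2,1,1,1,1 for degrees 0…10.
[t^10] = 1·1 + 1·1 + 1·1 + 1·1 = 4.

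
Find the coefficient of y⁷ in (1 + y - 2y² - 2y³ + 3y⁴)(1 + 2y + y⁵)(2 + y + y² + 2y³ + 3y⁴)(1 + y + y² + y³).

(1 + y - 2y² - 2y³ + 3y⁴) has coefficients 1,1,-2,-2,3 for degrees 0…4.
(1 + 2y + y⁵) has coefficients 1,2,0,0,0,1,0,0 for degrees 0…7.
Multiplying by (2 + y + y² + 2y³ + 3y⁴) gives running coefficients 2,5,3,4,7,8,1,1 for degrees 0…7.
Finally multiplying by (1 + y + y² + y³), the product of all factors after the first has coefficients 2,7,10,14,19,22,20,17 for degrees 0…7.
[y⁷] = 1·17 + 1·20 − 2·22 − 2·19 + 3·14 = -3.

-3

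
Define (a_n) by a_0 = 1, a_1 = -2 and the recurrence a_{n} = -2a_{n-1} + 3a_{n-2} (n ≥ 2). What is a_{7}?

-1640

The ordinary generating function has denominator 1 + 2x - 3x^2.
Iterating the recurrence: a_0,…,a_{7} = 1, -2, 7, -20, 61, -182, 547, -1640.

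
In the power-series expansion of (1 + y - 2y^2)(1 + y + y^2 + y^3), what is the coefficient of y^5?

-2

(1 + y - 2y^2) has coefficients 1,1,-2 for degrees 0…2.
(1 + y + y^2 + y^3) has coefficients 1,1,1,1,0,0 for degrees 0…5.
[y^5] = 1·0 + 1·0 − 2·1 = -2.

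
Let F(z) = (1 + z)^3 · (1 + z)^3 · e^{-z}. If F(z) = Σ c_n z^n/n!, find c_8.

The EGF product rule gives c_8 = Σ_{k_1+k_2+k_3=8} C(8; k_1,k_2,k_3) · ∏ g_i(k_i), where (1+z)^3 gives the falling factorial (3)_k; (1+z)^3 gives the falling factorial (3)_k; e^{-z} gives (-1)^k.
g_1(k) for k = 0…8: 1, 3, 6, 6, 0, 0, 0, 0, 0.
g_2(k) for k = 0…8: 1, 3, 6, 6, 0, 0, 0, 0, 0.
g_3(k) for k = 0…8: 1, -1, 1, -1, 1, -1, 1, -1, 1.
First combine the last two factors: h(k) = Σ_j C(k,j)·g_2(j)·g_3(k−j) for k = 0…8: 1, 2, 1, -4, 1, 14, -47, 104, -191.
c_8 = Σ_k C(8,k)·g_1(k)·h(8−k) = 1·1·(-191) + 8·3·104 + 28·6·(-47) + 56·6·14 = −191 + 2496 − 7896 + 4704 = -887.

-887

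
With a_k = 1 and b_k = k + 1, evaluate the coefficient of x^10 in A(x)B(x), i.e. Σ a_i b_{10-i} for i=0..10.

66

This is [x^10] in the product of the two ordinary generating functions.
Σ = 1·11 + 1·10 + 1·9 + 1·8 + 1·7 + 1·6 + 1·5 + 1·4 + 1·3 + 1·2 + 1·1 = 66.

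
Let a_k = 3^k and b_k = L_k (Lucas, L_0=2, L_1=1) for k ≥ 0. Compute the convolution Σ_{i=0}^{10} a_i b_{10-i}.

177003

The convolution is the x^10 coefficient of A(x)B(x).
Σ = 1·123 + 3·76 + 9·47 + 27·29 + 81·18 + 243·11 + 729·7 + 2187·4 + 6561·3 + 19683·1 + 59049·2 = 177003.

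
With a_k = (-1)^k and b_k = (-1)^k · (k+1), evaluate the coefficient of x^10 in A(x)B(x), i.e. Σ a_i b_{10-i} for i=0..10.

66

This is [x^10] in the product of the two ordinary generating functions.
Σ = 1·11 − 1·(-10) + 1·9 − 1·(-8) + 1·7 − 1·(-6) + 1·5 − 1·(-4) + 1·3 − 1·(-2) + 1·1 = 66.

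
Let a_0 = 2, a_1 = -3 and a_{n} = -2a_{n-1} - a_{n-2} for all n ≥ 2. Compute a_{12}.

14

The ordinary generating function has denominator 1 + 2z + z^2.
Iterating the recurrence: a_0,…,a_{12} = 2, -3, 4, -5, 6, -7, 8, -9, 10, -11, 12, -13, 14.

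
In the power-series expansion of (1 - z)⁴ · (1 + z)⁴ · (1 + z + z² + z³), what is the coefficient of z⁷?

(1 - z)⁴ has coefficients 1,-4,6,-4,1 for degrees 0…4.
(1 + z)⁴ has coefficients 1,4,6,4,1,0,0,0 for degrees 0…7.
Finally multiplying by (1 + z + z² + z³), the product of all factors after the first has coefficients 1,5,11,15,15,11,5,1 for degrees 0…7.
[z⁷] = 1·1 − 4·5 + 6·11 − 4·15 + 1·15 = 2.

2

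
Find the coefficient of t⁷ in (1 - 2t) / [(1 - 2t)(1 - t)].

1

Partial fractions give a closed form: a_n = (1)·1^n.
At n = 7: a_7 = 1.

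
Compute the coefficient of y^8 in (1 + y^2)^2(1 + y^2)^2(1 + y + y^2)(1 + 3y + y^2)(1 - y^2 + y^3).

(1 + y^2)^2 has coefficients 1,0,2,0,1 for degrees 0…4.
(1 + y^2)^2 has coefficients 1,0,2,0,1,0,0,0,0 for degrees 0…8.
Multiplying by (1 + y + y^2) gives running coefficients 1,1,3,2,3,1,1,0,0 for degrees 0…8.
Multiplying by (1 + 3y + y^2) gives running coefficients 1,4,7,12,12,12,7,4,1 for degrees 0…8.
Finally multiplying by (1 - y^2 + y^3), the product of all factors after the first has coefficients 1,4,6,9,9,7,7,4,6 for degrees 0…8.
[y^8] = 1·6 + 2·7 + 1·9 = 29.

29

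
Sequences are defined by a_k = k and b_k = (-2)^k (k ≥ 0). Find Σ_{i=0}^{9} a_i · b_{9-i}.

Write out a_i and b_{9-i} for i = 0,…,9 and sum the products.
Σ = 0·(-512) + 1·256 + 2·(-128) + 3·64 + 4·(-32) + 5·16 + 6·(-8) + 7·4 + 8·(-2) + 9·1 = 117.

117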